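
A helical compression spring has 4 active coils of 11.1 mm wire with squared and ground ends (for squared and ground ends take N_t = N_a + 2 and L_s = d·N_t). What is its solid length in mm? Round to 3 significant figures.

66.6 mm

squared and ground ends: N_t = N_a + 2 = 4 + 2 = 6
L_s = d·N_t = 11.1 × 6 = 66.6 mm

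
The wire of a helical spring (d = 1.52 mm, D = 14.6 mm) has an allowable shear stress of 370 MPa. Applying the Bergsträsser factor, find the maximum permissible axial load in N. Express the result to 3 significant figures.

30.6 N

C = D/d = 14.6/1.52 = 9.6053
K_B = (4C+2)/(4C−3) = 40.421/35.421 = 1.1412
τ_max = K·8FD/(πd³) → F_max = τ_allow·πd³/(8DK)
F_max = 370·π·1.52³/(8·14.6·1.1412) = 4082.1/133.29 = 30.626 N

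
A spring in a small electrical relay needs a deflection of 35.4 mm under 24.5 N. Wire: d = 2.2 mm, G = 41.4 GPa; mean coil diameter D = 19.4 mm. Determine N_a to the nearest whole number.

24

Required rate k = F/δ = 24.5/35.4 = 0.69209 N/mm
N_a = Gd⁴/(8D³k) = (41.4×10³ × 2.2⁴)/(8 × 19.4³ × 0.69209)
    = 969820 / 40425.7 = 23.99 → 24 coils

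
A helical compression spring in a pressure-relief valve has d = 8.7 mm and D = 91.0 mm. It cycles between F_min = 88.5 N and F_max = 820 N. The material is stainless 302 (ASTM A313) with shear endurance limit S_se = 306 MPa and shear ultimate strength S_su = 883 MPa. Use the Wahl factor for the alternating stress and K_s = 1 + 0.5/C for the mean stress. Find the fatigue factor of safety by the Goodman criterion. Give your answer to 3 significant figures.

1.50

C = D/d = 91.0/8.7 = 10.4598; K_W = (4C−1)/(4C−4)+0.615/C = 1.1381; K_s = 1+0.5/C = 1.0478
F_a = (F_max−F_min)/2 = 365.75 N; F_m = (F_max+F_min)/2 = 454.25 N
τ_a = K_W·8F_aD/(πd³) = 1.1381 × 128.71 = 146.48 MPa
τ_m = K_s·8F_mD/(πd³) = 1.0478 × 159.85 = 167.49 MPa
Goodman: 1/n_f = τ_a/S_se + τ_m/S_su = 146.48/306 + 167.49/883 = 0.47870 + 0.18969 = 0.66838
n_f = 1/0.66838 = 1.496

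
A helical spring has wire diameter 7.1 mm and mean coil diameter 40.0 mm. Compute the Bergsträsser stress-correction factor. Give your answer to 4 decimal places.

C = D/d = 40.0/7.1 = 5.6338
K_B = (4C+2)/(4C−3) = 24.535/19.535 = 1.2559

1.2559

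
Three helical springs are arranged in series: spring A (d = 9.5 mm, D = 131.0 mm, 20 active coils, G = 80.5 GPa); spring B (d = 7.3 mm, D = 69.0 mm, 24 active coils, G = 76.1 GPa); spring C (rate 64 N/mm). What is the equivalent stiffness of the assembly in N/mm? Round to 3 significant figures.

1.17 N/mm

k_A = Gd⁴/(8D³N_a) = (80.5×10³)(9.5⁴)/(8·131.0³·20) = 1.8229 N/mm
k_B = Gd⁴/(8D³N_a) = (76.1×10³)(7.3⁴)/(8·69.0³·24) = 3.4263 N/mm
Series: 1/k_eq = 1/1.8229 + 1/3.4263 + 1/64 = 0.85607; k_eq = 1.1681 N/mm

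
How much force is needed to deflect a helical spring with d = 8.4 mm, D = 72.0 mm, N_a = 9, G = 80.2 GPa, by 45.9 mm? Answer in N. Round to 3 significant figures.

682 N

k = Gd⁴/(8D³N_a) = (80.2×10³)(8.4⁴)/(8·72.0³·9) = 14.858 N/mm
F = k·δ = 14.858 × 45.9 = 681.98 N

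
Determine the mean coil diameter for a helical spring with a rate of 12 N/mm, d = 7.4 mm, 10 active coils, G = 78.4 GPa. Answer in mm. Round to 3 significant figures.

D = (Gd⁴/(8N_a·k))^(1/3) = (78.4×10³·7.4⁴/(8·10·12))^(1/3)
  = (244890)^(1/3) = 62.5639 mm

62.6 mm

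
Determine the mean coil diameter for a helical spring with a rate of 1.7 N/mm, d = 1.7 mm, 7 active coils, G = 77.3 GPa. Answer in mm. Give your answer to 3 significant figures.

18.9 mm

D = (Gd⁴/(8N_a·k))^(1/3) = (77.3×10³·1.7⁴/(8·7·1.7))^(1/3)
  = (6781.69)^(1/3) = 18.9283 mm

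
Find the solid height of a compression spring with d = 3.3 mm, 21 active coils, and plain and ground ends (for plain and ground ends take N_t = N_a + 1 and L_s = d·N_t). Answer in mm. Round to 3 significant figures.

72.6 mm

plain and ground ends: N_t = N_a + 1 = 21 + 1 = 22
L_s = d·N_t = 3.3 × 22 = 72.6 mm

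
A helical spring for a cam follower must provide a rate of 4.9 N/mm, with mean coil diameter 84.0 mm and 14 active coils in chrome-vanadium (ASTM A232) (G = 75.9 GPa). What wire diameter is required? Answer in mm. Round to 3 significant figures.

8.09 mm

d = (8D³N_a·k / G)^(1/4) = (8·84.0³·14·4.9 / (75.9×10³))^0.25
  = (4285.6)^0.25 = 8.0910 mm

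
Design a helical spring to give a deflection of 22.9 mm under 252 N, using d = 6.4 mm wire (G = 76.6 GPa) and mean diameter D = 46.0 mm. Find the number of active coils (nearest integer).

Required rate k = F/δ = 252/22.9 = 11.004 N/mm
N_a = Gd⁴/(8D³k) = (76.6×10³ × 6.4⁴)/(8 × 46.0³ × 11.004)
    = 1.28513e+08 / 8.56897e+06 = 15 → 15 coils

15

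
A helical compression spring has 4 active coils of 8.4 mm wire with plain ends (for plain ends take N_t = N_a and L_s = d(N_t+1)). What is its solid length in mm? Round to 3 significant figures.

plain ends: N_t = N_a = 4
L_s = d·(N_t+1) = 8.4 × 5 = 42 mm

42.0 mm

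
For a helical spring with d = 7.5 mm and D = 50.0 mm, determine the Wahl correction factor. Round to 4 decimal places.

C = D/d = 50.0/7.5 = 6.6667
K_W = (4C−1)/(4C−4) + 0.615/C = 25.667/22.667 + 0.0922 = 1.2246

1.2246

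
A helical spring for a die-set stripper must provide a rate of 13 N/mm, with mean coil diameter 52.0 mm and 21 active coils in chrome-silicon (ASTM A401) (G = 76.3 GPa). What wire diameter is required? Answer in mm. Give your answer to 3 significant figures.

d = (8D³N_a·k / G)^(1/4) = (8·52.0³·21·13 / (76.3×10³))^0.25
  = (4024.7)^0.25 = 7.9650 mm

7.96 mm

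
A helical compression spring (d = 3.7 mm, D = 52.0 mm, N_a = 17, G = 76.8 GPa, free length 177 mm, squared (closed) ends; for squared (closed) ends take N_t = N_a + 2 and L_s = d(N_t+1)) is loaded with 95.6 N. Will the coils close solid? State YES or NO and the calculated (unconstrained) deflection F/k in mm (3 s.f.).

k = Gd⁴/(8D³N_a) = (76.8×10³)(3.7⁴)/(8·52.0³·17) = 0.7527 N/mm
N_t = 19; L_s = 3.7·20 = 74 mm; δ_solid = L₀ − L_s = 177 − 74 = 103 mm
δ = F/k = 95.6/0.7527 = 127.01 mm
δ ≥ δ_solid → spring goes solid

YES, δ = 127 mm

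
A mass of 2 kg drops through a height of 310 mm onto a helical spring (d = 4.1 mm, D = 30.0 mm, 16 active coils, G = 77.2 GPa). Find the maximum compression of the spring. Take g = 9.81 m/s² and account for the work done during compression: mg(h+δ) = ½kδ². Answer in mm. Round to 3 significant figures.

k = Gd⁴/(8D³N_a) = (77.2×10³)(4.1⁴)/(8·30.0³·16) = 6.3122 N/mm
W = mg = 2 × 9.81 = 19.62 N
½kδ² − Wδ − Wh = 0 → δ = (W + √(W² + 2kWh))/k
δ = (19.62 + √(384.94 + 76783.8))/6.3122 = (19.62 + 277.79)/6.3122 = 47.117 mm

47.1 mm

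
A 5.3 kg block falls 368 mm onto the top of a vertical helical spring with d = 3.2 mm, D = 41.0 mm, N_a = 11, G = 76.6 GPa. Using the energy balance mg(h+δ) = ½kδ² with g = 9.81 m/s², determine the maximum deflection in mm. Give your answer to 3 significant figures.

214 mm

k = Gd⁴/(8D³N_a) = (76.6×10³)(3.2⁴)/(8·41.0³·11) = 1.3243 N/mm
W = mg = 5.3 × 9.81 = 51.993 N
½kδ² − Wδ − Wh = 0 → δ = (W + √(W² + 2kWh))/k
δ = (51.993 + √(2703.3 + 50677.7))/1.3243 = (51.993 + 231.04)/1.3243 = 213.72 mm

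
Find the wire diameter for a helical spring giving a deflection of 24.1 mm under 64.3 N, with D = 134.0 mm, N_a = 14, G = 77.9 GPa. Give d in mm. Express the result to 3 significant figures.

9.80 mm

Required rate k = F/δ = 64.3/24.1 = 2.668 N/mm
d = (8D³N_a·k / G)^(1/4) = (8·134.0³·14·2.668 / (77.9×10³))^0.25
  = (9229.7)^0.25 = 9.8016 mm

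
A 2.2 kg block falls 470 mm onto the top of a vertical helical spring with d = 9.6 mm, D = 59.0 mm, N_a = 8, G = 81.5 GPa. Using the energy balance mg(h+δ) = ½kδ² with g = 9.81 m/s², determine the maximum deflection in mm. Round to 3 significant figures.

20.0 mm

k = Gd⁴/(8D³N_a) = (81.5×10³)(9.6⁴)/(8·59.0³·8) = 52.663 N/mm
W = mg = 2.2 × 9.81 = 21.582 N
½kδ² − Wδ − Wh = 0 → δ = (W + √(W² + 2kWh))/k
δ = (21.582 + √(465.78 + 1.06838e+06))/52.663 = (21.582 + 1033.9)/52.663 = 20.041 mm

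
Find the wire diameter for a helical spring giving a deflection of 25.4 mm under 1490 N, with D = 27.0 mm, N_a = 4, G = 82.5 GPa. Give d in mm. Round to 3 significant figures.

4.60 mm

Required rate k = F/δ = 1490/25.4 = 58.661 N/mm
d = (8D³N_a·k / G)^(1/4) = (8·27.0³·4·58.661 / (82.5×10³))^0.25
  = (447.86)^0.25 = 4.6003 mm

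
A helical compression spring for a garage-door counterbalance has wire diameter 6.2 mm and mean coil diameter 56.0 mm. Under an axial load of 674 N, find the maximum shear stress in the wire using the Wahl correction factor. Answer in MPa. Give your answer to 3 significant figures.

Spring index C = D/d = 56.0/6.2 = 9.0323
K_W = (4C−1)/(4C−4) + 0.615/C = 35.129/32.129 + 0.0681 = 1.1615
τ₀ = 8FD/(πd³) = 8·674·56.0/(π·6.2³) = 301952/748.73 = 403.29 MPa
τ_max = K·τ₀ = 1.1615 × 403.29 = 468.4 MPa

468 MPa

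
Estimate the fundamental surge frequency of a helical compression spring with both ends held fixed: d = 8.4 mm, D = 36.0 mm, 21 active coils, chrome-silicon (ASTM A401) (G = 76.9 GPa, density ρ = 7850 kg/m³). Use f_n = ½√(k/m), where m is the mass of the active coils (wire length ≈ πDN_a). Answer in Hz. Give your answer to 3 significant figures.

k = Gd⁴/(8D³N_a) = (76.9×10³)(8.4⁴)/(8·36.0³·21) = 48.846 N/mm = 48846 N/m
Wire length L = πDN_a = π·36.0·21 = 2375 mm
m = ρ·(πd²/4)·L = 7850 × 55.418×10⁻⁶ m² × 2.375 m = 1.0332 kg
f_n = ½√(k/m) = 0.5·√(48846/1.0332) = 0.5·√(47276) = 108.71 Hz

109 Hz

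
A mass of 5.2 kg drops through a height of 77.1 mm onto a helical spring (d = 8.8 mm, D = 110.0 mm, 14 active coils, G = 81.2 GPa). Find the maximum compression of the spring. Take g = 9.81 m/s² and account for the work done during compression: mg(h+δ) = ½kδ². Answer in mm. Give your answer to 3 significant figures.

67.1 mm

k = Gd⁴/(8D³N_a) = (81.2×10³)(8.8⁴)/(8·110.0³·14) = 3.2666 N/mm
W = mg = 5.2 × 9.81 = 51.012 N
½kδ² − Wδ − Wh = 0 → δ = (W + √(W² + 2kWh))/k
δ = (51.012 + √(2602.2 + 25694.9))/3.2666 = (51.012 + 168.22)/3.2666 = 67.113 mm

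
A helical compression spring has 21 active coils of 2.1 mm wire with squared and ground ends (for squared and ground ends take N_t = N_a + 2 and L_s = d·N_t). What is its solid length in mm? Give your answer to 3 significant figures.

48.3 mm

squared and ground ends: N_t = N_a + 2 = 21 + 2 = 23
L_s = d·N_t = 2.1 × 23 = 48.3 mm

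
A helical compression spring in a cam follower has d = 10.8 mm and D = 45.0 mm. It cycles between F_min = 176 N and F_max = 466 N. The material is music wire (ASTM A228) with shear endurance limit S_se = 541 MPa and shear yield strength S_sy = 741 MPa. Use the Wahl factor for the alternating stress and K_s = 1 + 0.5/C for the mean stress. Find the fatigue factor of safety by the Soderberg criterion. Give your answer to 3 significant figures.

12.8

C = D/d = 45.0/10.8 = 4.1667; K_W = (4C−1)/(4C−4)+0.615/C = 1.3844; K_s = 1+0.5/C = 1.1200
F_a = (F_max−F_min)/2 = 145 N; F_m = (F_max+F_min)/2 = 321 N
τ_a = K_W·8F_aD/(πd³) = 1.3844 × 13.19 = 18.261 MPa
τ_m = K_s·8F_mD/(πd³) = 1.1200 × 29.2 = 32.704 MPa
Soderberg: 1/n_f = τ_a/S_se + τ_m/S_sy = 18.261/541 + 32.704/741 = 0.03375 + 0.04414 = 0.077889
n_f = 1/0.077889 = 12.84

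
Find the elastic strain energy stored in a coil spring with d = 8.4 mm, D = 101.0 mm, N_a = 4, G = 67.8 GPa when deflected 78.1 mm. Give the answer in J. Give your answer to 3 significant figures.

31.2 J

k = Gd⁴/(8D³N_a) = (67.8×10³)(8.4⁴)/(8·101.0³·4) = 10.238 N/mm
U = ½kδ² = 0.5 × 10.238 × 78.1² = 31225 N·mm = 31.225 J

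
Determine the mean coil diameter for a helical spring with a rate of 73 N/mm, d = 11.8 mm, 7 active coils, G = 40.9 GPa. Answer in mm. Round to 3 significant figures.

D = (Gd⁴/(8N_a·k))^(1/3) = (40.9×10³·11.8⁴/(8·7·73))^(1/3)
  = (193973)^(1/3) = 57.8869 mm

57.9 mm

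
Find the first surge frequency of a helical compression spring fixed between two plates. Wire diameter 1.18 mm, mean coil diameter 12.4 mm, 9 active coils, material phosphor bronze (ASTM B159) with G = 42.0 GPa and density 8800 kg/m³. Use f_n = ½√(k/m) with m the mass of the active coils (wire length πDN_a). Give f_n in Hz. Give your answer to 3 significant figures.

210 Hz

k = Gd⁴/(8D³N_a) = (42.0×10³)(1.18⁴)/(8·12.4³·9) = 0.59317 N/mm = 593.17 N/m
Wire length L = πDN_a = π·12.4·9 = 350.6 mm
m = ρ·(πd²/4)·L = 8800 × 1.0936×10⁻⁶ m² × 0.3506 m = 0.003374 kg
f_n = ½√(k/m) = 0.5·√(593.17/0.003374) = 0.5·√(1.758e+05) = 209.65 Hz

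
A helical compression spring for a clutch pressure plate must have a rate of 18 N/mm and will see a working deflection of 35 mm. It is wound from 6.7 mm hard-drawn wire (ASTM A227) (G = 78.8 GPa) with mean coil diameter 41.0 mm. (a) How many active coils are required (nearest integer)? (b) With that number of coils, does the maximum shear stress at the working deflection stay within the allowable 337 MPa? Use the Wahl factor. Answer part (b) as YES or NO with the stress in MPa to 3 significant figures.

N_a = Gd⁴/(8D³k) = (78.8×10³)(6.7⁴)/(8·41.0³·18) = 16 → N_a = 16
Actual rate k = Gd⁴/(8D³·16) = 18 N/mm
Working load F = kδ = 18·35 = 629.99 N
C = 41.0/6.7 = 6.1194; K_W = (4C−1)/(4C−4)+0.615/C = 1.2470
τ_max = K_W·8FD/(πd³) = 1.2470·218.69 = 272.71 MPa
τ_max ≤ 337 MPa → acceptable

(a) 16 coils; (b) YES, τ_max = 273 MPa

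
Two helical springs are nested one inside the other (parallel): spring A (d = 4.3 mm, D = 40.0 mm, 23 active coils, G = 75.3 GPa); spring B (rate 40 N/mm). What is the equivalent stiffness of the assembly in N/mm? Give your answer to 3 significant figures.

k_A = Gd⁴/(8D³N_a) = (75.3×10³)(4.3⁴)/(8·40.0³·23) = 2.1861 N/mm
Parallel: k_eq = 2.1861 + 40 = 42.186 N/mm

42.2 N/mm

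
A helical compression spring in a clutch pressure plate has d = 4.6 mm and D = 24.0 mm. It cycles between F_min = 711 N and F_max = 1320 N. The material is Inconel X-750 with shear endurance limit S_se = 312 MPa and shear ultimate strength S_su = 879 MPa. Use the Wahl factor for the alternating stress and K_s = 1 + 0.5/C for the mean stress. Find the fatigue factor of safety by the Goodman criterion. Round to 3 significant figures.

0.629

C = D/d = 24.0/4.6 = 5.2174; K_W = (4C−1)/(4C−4)+0.615/C = 1.2957; K_s = 1+0.5/C = 1.0958
F_a = (F_max−F_min)/2 = 304.5 N; F_m = (F_max+F_min)/2 = 1015.5 N
τ_a = K_W·8F_aD/(πd³) = 1.2957 × 191.19 = 247.73 MPa
τ_m = K_s·8F_mD/(πd³) = 1.0958 × 637.61 = 698.72 MPa
Goodman: 1/n_f = τ_a/S_se + τ_m/S_su = 247.73/312 + 698.72/879 = 0.79400 + 0.79490 = 1.5889
n_f = 1/1.5889 = 0.6294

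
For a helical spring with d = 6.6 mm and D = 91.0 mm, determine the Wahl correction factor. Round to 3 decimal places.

C = D/d = 91.0/6.6 = 13.7879
K_W = (4C−1)/(4C−4) + 0.615/C = 54.152/51.152 + 0.0446 = 1.1033

1.103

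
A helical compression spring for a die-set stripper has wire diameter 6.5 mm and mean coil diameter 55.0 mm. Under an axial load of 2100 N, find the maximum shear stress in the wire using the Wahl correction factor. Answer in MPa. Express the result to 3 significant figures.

1260 MPa

Spring index C = D/d = 55.0/6.5 = 8.4615
K_W = (4C−1)/(4C−4) + 0.615/C = 32.846/29.846 + 0.0727 = 1.1732
τ₀ = 8FD/(πd³) = 8·2100·55.0/(π·6.5³) = 924000/862.76 = 1071 MPa
τ_max = K·τ₀ = 1.1732 × 1071 = 1256.5 MPa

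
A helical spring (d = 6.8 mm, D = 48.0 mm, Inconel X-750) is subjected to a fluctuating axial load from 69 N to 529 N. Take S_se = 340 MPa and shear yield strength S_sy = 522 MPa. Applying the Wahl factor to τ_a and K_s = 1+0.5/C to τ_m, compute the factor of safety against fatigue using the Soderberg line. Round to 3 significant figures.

C = D/d = 48.0/6.8 = 7.0588; K_W = (4C−1)/(4C−4)+0.615/C = 1.2109; K_s = 1+0.5/C = 1.0708
F_a = (F_max−F_min)/2 = 230 N; F_m = (F_max+F_min)/2 = 299 N
τ_a = K_W·8F_aD/(πd³) = 1.2109 × 89.409 = 108.27 MPa
τ_m = K_s·8F_mD/(πd³) = 1.0708 × 116.23 = 124.47 MPa
Soderberg: 1/n_f = τ_a/S_se + τ_m/S_sy = 108.27/340 + 124.47/522 = 0.31843 + 0.23844 = 0.55687
n_f = 1/0.55687 = 1.796

1.80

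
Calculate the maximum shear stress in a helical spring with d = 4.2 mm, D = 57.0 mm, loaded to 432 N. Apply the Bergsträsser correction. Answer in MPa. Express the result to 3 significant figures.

Spring index C = D/d = 57.0/4.2 = 13.5714
K_B = (4C+2)/(4C−3) = 56.286/51.286 = 1.0975
τ₀ = 8FD/(πd³) = 8·432·57.0/(π·4.2³) = 196992/232.75 = 846.35 MPa
τ_max = K·τ₀ = 1.0975 × 846.35 = 928.87 MPa

929 MPa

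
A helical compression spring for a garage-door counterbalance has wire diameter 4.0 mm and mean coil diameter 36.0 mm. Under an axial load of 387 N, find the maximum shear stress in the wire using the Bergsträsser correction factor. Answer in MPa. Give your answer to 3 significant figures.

638 MPa

Spring index C = D/d = 36.0/4.0 = 9.0000
K_B = (4C+2)/(4C−3) = 38.000/33.000 = 1.1515
τ₀ = 8FD/(πd³) = 8·387·36.0/(π·4.0³) = 111456/201.06 = 554.34 MPa
τ_max = K·τ₀ = 1.1515 × 554.34 = 638.33 MPa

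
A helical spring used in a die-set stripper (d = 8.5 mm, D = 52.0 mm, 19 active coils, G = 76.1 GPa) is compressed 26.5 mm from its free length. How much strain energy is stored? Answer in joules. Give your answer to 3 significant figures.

k = Gd⁴/(8D³N_a) = (76.1×10³)(8.5⁴)/(8·52.0³·19) = 18.587 N/mm
U = ½kδ² = 0.5 × 18.587 × 26.5² = 6526.3 N·mm = 6.5263 J

6.53 J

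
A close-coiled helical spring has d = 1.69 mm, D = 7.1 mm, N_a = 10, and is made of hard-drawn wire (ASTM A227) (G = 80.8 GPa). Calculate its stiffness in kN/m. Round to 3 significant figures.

23.0 kN/m

k = Gd⁴/(8D³N_a) = (80.8×10³ × 1.69⁴) / (8 × 7.1³ × 10)
  = 659110 / 28632.9 = 23.019 N/mm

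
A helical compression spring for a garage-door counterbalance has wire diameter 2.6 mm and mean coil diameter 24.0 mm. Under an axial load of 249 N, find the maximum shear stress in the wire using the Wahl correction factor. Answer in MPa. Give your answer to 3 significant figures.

1000 MPa

Spring index C = D/d = 24.0/2.6 = 9.2308
K_W = (4C−1)/(4C−4) + 0.615/C = 35.923/32.923 + 0.0666 = 1.1577
τ₀ = 8FD/(πd³) = 8·249·24.0/(π·2.6³) = 47808/55.217 = 865.83 MPa
τ_max = K·τ₀ = 1.1577 × 865.83 = 1002.4 MPa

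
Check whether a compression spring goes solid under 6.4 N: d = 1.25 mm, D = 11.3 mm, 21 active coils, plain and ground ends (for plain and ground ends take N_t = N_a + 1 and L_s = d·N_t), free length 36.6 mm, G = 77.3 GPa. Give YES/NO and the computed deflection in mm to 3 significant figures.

NO, δ = 8.22 mm

k = Gd⁴/(8D³N_a) = (77.3×10³)(1.25⁴)/(8·11.3³·21) = 0.77853 N/mm
N_t = 22; L_s = 1.25·22 = 27.5 mm; δ_solid = L₀ − L_s = 36.6 − 27.5 = 9.1 mm
δ = F/k = 6.4/0.77853 = 8.2206 mm
δ < δ_solid → spring does not go solid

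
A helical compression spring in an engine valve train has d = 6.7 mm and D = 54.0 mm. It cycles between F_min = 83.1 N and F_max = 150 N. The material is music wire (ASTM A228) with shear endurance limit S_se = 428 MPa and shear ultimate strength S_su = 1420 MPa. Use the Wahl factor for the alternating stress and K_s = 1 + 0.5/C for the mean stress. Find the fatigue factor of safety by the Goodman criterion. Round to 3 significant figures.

12.2

C = D/d = 54.0/6.7 = 8.0597; K_W = (4C−1)/(4C−4)+0.615/C = 1.1825; K_s = 1+0.5/C = 1.0620
F_a = (F_max−F_min)/2 = 33.45 N; F_m = (F_max+F_min)/2 = 116.55 N
τ_a = K_W·8F_aD/(πd³) = 1.1825 × 15.293 = 18.085 MPa
τ_m = K_s·8F_mD/(πd³) = 1.0620 × 53.287 = 56.593 MPa
Goodman: 1/n_f = τ_a/S_se + τ_m/S_su = 18.085/428 + 56.593/1420 = 0.04226 + 0.03985 = 0.082109
n_f = 1/0.082109 = 12.18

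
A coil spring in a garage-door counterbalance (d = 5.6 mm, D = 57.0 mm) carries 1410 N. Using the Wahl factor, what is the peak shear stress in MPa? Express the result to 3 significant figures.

Spring index C = D/d = 57.0/5.6 = 10.1786
K_W = (4C−1)/(4C−4) + 0.615/C = 39.714/36.714 + 0.0604 = 1.1421
τ₀ = 8FD/(πd³) = 8·1410·57.0/(π·5.6³) = 642960/551.71 = 1165.4 MPa
τ_max = K·τ₀ = 1.1421 × 1165.4 = 1331 MPa

1330 MPa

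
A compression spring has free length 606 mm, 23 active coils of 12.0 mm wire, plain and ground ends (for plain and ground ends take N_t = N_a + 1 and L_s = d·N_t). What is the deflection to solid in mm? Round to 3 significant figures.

N_t = 24; L_s = 12.0·24 = 288 mm
δ_solid = L₀ − L_s = 606 − 288 = 318 mm

318 mm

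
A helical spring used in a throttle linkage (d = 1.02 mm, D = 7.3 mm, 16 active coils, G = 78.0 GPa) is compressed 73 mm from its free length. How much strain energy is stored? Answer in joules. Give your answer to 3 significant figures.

k = Gd⁴/(8D³N_a) = (78.0×10³)(1.02⁴)/(8·7.3³·16) = 1.6956 N/mm
U = ½kδ² = 0.5 × 1.6956 × 73² = 4517.9 N·mm = 4.5179 J

4.52 J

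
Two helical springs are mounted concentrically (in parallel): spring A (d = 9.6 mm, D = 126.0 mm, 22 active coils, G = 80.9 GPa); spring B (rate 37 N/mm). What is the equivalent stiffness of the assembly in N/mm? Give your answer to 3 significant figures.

k_A = Gd⁴/(8D³N_a) = (80.9×10³)(9.6⁴)/(8·126.0³·22) = 1.9517 N/mm
Parallel: k_eq = 1.9517 + 37 = 38.952 N/mm

39.0 N/mm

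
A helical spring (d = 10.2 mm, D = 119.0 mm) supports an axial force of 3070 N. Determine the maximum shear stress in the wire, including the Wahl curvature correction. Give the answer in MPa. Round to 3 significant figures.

Spring index C = D/d = 119.0/10.2 = 11.6667
K_W = (4C−1)/(4C−4) + 0.615/C = 45.667/42.667 + 0.0527 = 1.1230
τ₀ = 8FD/(πd³) = 8·3070·119.0/(π·10.2³) = 2.92264e+06/3333.9 = 876.65 MPa
τ_max = K·τ₀ = 1.1230 × 876.65 = 984.5 MPa

984 MPa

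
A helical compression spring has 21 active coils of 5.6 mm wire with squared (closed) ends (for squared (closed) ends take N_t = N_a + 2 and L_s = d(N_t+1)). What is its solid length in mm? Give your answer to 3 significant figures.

134 mm

squared (closed) ends: N_t = N_a + 2 = 21 + 2 = 23
L_s = d·(N_t+1) = 5.6 × 24 = 134.4 mm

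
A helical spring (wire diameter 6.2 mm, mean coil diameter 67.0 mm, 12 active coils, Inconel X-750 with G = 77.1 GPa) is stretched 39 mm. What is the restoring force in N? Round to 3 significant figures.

k = Gd⁴/(8D³N_a) = (77.1×10³)(6.2⁴)/(8·67.0³·12) = 3.9457 N/mm
F = k·δ = 3.9457 × 39 = 153.88 N

154 N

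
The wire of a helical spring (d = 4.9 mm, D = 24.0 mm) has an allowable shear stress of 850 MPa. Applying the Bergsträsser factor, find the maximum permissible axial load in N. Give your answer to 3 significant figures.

1260 N

C = D/d = 24.0/4.9 = 4.8980
K_B = (4C+2)/(4C−3) = 21.592/16.592 = 1.3014
τ_max = K·8FD/(πd³) → F_max = τ_allow·πd³/(8DK)
F_max = 850·π·4.9³/(8·24.0·1.3014) = 3.1416e+05/249.86 = 1257.4 N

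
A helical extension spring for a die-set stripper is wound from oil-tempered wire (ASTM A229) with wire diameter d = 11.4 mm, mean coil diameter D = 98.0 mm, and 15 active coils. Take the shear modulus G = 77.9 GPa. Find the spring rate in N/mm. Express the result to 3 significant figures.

11.6 N/mm

k = Gd⁴/(8D³N_a) = (77.9×10³ × 11.4⁴) / (8 × 98.0³ × 15)
  = 1.3157e+09 / 1.12943e+08 = 11.649 N/mm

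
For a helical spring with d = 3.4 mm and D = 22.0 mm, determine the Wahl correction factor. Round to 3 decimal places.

C = D/d = 22.0/3.4 = 6.4706
K_W = (4C−1)/(4C−4) + 0.615/C = 24.882/21.882 + 0.0950 = 1.2321

1.232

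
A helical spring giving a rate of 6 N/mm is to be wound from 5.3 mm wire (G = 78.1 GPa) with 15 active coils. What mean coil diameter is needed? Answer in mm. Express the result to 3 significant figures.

44.1 mm

D = (Gd⁴/(8N_a·k))^(1/3) = (78.1×10³·5.3⁴/(8·15·6))^(1/3)
  = (85589.8)^(1/3) = 44.0698 mm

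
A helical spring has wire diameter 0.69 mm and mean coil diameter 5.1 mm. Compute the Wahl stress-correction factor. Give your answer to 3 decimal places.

1.201

C = D/d = 5.1/0.69 = 7.3913
K_W = (4C−1)/(4C−4) + 0.615/C = 28.565/25.565 + 0.0832 = 1.2006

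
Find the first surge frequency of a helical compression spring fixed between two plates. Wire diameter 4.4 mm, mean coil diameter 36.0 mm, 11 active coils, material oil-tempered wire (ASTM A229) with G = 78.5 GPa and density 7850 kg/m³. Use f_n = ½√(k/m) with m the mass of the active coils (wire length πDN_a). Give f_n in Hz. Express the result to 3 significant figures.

k = Gd⁴/(8D³N_a) = (78.5×10³)(4.4⁴)/(8·36.0³·11) = 7.1662 N/mm = 7166.2 N/m
Wire length L = πDN_a = π·36.0·11 = 1244.1 mm
m = ρ·(πd²/4)·L = 7850 × 15.205×10⁻⁶ m² × 1.2441 m = 0.14849 kg
f_n = ½√(k/m) = 0.5·√(7166.2/0.14849) = 0.5·√(48259) = 109.84 Hz

110 Hz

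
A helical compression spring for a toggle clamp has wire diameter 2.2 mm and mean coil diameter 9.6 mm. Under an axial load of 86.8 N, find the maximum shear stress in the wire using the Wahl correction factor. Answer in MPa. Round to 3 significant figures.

Spring index C = D/d = 9.6/2.2 = 4.3636
K_W = (4C−1)/(4C−4) + 0.615/C = 16.455/13.455 + 0.1409 = 1.3639
τ₀ = 8FD/(πd³) = 8·86.8·9.6/(π·2.2³) = 6666.24/33.452 = 199.28 MPa
τ_max = K·τ₀ = 1.3639 × 199.28 = 271.8 MPa

272 MPa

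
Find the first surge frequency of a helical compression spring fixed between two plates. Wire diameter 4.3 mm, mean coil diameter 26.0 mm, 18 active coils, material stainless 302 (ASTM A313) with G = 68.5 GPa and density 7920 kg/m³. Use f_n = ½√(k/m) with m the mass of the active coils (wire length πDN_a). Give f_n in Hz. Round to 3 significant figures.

k = Gd⁴/(8D³N_a) = (68.5×10³)(4.3⁴)/(8·26.0³·18) = 9.253 N/mm = 9253 N/m
Wire length L = πDN_a = π·26.0·18 = 1470.3 mm
m = ρ·(πd²/4)·L = 7920 × 14.522×10⁻⁶ m² × 1.4703 m = 0.1691 kg
f_n = ½√(k/m) = 0.5·√(9253/0.1691) = 0.5·√(54718) = 116.96 Hz

117 Hz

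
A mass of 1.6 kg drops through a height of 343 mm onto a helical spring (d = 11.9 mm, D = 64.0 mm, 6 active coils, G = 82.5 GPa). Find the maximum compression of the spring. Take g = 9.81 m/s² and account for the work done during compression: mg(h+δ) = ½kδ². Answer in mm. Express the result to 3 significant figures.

9.17 mm

k = Gd⁴/(8D³N_a) = (82.5×10³)(11.9⁴)/(8·64.0³·6) = 131.48 N/mm
W = mg = 1.6 × 9.81 = 15.696 N
½kδ² − Wδ − Wh = 0 → δ = (W + √(W² + 2kWh))/k
δ = (15.696 + √(246.36 + 1.41571e+06))/131.48 = (15.696 + 1189.9)/131.48 = 9.1697 mm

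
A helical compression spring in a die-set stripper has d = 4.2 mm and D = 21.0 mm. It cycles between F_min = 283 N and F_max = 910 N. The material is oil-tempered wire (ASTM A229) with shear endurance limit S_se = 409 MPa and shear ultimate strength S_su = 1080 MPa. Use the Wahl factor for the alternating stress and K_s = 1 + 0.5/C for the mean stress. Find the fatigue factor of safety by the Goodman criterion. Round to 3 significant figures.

C = D/d = 21.0/4.2 = 5.0000; K_W = (4C−1)/(4C−4)+0.615/C = 1.3105; K_s = 1+0.5/C = 1.1000
F_a = (F_max−F_min)/2 = 313.5 N; F_m = (F_max+F_min)/2 = 596.5 N
τ_a = K_W·8F_aD/(πd³) = 1.3105 × 226.28 = 296.54 MPa
τ_m = K_s·8F_mD/(πd³) = 1.1000 × 430.55 = 473.6 MPa
Goodman: 1/n_f = τ_a/S_se + τ_m/S_su = 296.54/409 + 473.6/1080 = 0.72504 + 0.43852 = 1.1636
n_f = 1/1.1636 = 0.8594

0.859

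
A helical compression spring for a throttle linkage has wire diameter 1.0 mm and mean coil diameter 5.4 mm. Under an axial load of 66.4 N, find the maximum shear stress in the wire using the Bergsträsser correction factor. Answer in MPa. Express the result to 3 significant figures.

Spring index C = D/d = 5.4/1.0 = 5.4000
K_B = (4C+2)/(4C−3) = 23.600/18.600 = 1.2688
τ₀ = 8FD/(πd³) = 8·66.4·5.4/(π·1.0³) = 2868.48/3.1416 = 913.07 MPa
τ_max = K·τ₀ = 1.2688 × 913.07 = 1158.5 MPa

1160 MPa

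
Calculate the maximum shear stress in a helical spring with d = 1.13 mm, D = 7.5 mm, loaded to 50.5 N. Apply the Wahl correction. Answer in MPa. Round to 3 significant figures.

Spring index C = D/d = 7.5/1.13 = 6.6372
K_W = (4C−1)/(4C−4) + 0.615/C = 25.549/22.549 + 0.0927 = 1.2257
τ₀ = 8FD/(πd³) = 8·50.5·7.5/(π·1.13³) = 3030/4.533 = 668.43 MPa
τ_max = K·τ₀ = 1.2257 × 668.43 = 819.3 MPa

819 MPa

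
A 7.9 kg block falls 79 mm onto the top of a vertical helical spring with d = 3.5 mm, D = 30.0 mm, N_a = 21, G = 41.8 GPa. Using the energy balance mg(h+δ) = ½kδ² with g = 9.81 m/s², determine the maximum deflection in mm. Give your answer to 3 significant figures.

k = Gd⁴/(8D³N_a) = (41.8×10³)(3.5⁴)/(8·30.0³·21) = 1.3829 N/mm
W = mg = 7.9 × 9.81 = 77.499 N
½kδ² − Wδ − Wh = 0 → δ = (W + √(W² + 2kWh))/k
δ = (77.499 + √(6006.1 + 16932.8))/1.3829 = (77.499 + 151.46)/1.3829 = 165.57 mm

166 mm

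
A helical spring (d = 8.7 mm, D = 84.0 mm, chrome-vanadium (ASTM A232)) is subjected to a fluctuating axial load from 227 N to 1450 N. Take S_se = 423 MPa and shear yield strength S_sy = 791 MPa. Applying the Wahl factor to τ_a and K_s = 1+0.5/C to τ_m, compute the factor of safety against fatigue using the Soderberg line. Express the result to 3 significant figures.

C = D/d = 84.0/8.7 = 9.6552; K_W = (4C−1)/(4C−4)+0.615/C = 1.1503; K_s = 1+0.5/C = 1.0518
F_a = (F_max−F_min)/2 = 611.5 N; F_m = (F_max+F_min)/2 = 838.5 N
τ_a = K_W·8F_aD/(πd³) = 1.1503 × 198.64 = 228.5 MPa
τ_m = K_s·8F_mD/(πd³) = 1.0518 × 272.37 = 286.48 MPa
Soderberg: 1/n_f = τ_a/S_se + τ_m/S_sy = 228.5/423 + 286.48/791 = 0.54019 + 0.36217 = 0.90236
n_f = 1/0.90236 = 1.108

1.11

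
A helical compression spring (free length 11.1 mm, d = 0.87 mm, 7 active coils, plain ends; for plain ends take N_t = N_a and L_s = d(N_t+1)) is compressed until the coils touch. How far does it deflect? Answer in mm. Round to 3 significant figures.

4.14 mm

N_t = 7; L_s = 0.87·8 = 6.96 mm
δ_solid = L₀ − L_s = 11.1 − 6.96 = 4.14 mm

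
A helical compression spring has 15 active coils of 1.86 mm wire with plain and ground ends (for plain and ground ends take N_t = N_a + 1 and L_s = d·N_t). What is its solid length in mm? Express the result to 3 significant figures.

plain and ground ends: N_t = N_a + 1 = 15 + 1 = 16
L_s = d·N_t = 1.86 × 16 = 29.76 mm

29.8 mm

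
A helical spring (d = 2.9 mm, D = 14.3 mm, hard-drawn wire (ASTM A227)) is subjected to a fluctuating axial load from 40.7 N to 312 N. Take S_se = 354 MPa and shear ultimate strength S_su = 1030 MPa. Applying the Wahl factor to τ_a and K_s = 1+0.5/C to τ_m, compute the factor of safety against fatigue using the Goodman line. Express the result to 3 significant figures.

0.967

C = D/d = 14.3/2.9 = 4.9310; K_W = (4C−1)/(4C−4)+0.615/C = 1.3155; K_s = 1+0.5/C = 1.1014
F_a = (F_max−F_min)/2 = 135.65 N; F_m = (F_max+F_min)/2 = 176.35 N
τ_a = K_W·8F_aD/(πd³) = 1.3155 × 202.54 = 266.44 MPa
τ_m = K_s·8F_mD/(πd³) = 1.1014 × 263.3 = 290 MPa
Goodman: 1/n_f = τ_a/S_se + τ_m/S_su = 266.44/354 + 290/1030 = 0.75265 + 0.28156 = 1.0342
n_f = 1/1.0342 = 0.9669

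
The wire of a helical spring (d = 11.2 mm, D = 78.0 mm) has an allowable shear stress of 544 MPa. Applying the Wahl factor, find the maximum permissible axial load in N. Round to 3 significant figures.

3170 N

C = D/d = 78.0/11.2 = 6.9643
K_W = (4C−1)/(4C−4) + 0.615/C = 26.857/23.857 + 0.0883 = 1.2141
τ_max = K·8FD/(πd³) → F_max = τ_allow·πd³/(8DK)
F_max = 544·π·11.2³/(8·78.0·1.2141) = 2.4011e+06/757.57 = 3169.4 N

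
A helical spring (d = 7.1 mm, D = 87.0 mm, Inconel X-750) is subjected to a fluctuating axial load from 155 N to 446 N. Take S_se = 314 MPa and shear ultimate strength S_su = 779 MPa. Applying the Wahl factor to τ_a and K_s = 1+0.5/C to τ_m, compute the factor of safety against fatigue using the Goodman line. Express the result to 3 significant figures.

1.76

C = D/d = 87.0/7.1 = 12.2535; K_W = (4C−1)/(4C−4)+0.615/C = 1.1168; K_s = 1+0.5/C = 1.0408
F_a = (F_max−F_min)/2 = 145.5 N; F_m = (F_max+F_min)/2 = 300.5 N
τ_a = K_W·8F_aD/(πd³) = 1.1168 × 90.063 = 100.59 MPa
τ_m = K_s·8F_mD/(πd³) = 1.0408 × 186.01 = 193.6 MPa
Goodman: 1/n_f = τ_a/S_se + τ_m/S_su = 100.59/314 + 193.6/779 = 0.32034 + 0.24852 = 0.56886
n_f = 1/0.56886 = 1.758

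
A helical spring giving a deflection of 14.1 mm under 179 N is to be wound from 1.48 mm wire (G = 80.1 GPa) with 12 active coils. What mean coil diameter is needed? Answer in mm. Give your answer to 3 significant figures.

6.81 mm

Required rate k = F/δ = 179/14.1 = 12.695 N/mm
D = (Gd⁴/(8N_a·k))^(1/3) = (80.1×10³·1.48⁴/(8·12·12.695))^(1/3)
  = (315.336)^(1/3) = 6.8065 mm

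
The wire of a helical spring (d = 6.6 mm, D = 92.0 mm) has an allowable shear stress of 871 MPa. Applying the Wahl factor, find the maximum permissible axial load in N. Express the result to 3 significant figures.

C = D/d = 92.0/6.6 = 13.9394
K_W = (4C−1)/(4C−4) + 0.615/C = 54.758/51.758 + 0.0441 = 1.1021
τ_max = K·8FD/(πd³) → F_max = τ_allow·πd³/(8DK)
F_max = 871·π·6.6³/(8·92.0·1.1021) = 7.8668e+05/811.13 = 969.86 N

970 N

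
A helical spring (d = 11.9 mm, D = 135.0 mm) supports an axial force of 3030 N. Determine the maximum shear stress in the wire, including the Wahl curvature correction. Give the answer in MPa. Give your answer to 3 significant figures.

696 MPa

Spring index C = D/d = 135.0/11.9 = 11.3445
K_W = (4C−1)/(4C−4) + 0.615/C = 44.378/41.378 + 0.0542 = 1.1267
τ₀ = 8FD/(πd³) = 8·3030·135.0/(π·11.9³) = 3.2724e+06/5294.1 = 618.12 MPa
τ_max = K·τ₀ = 1.1267 × 618.12 = 696.45 MPa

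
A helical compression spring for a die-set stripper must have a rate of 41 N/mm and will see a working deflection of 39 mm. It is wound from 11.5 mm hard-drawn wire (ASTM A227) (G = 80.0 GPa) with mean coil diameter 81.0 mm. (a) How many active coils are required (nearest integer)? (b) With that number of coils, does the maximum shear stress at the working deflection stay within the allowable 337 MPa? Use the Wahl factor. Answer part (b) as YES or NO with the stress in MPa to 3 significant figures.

(a) 8 coils; (b) YES, τ_max = 264 MPa

N_a = Gd⁴/(8D³k) = (80.0×10³)(11.5⁴)/(8·81.0³·41) = 8.027 → N_a = 8
Actual rate k = Gd⁴/(8D³·8) = 41.138 N/mm
Working load F = kδ = 41.138·39 = 1604.4 N
C = 81.0/11.5 = 7.0435; K_W = (4C−1)/(4C−4)+0.615/C = 1.2114
τ_max = K_W·8FD/(πd³) = 1.2114·217.59 = 263.59 MPa
τ_max ≤ 337 MPa → acceptable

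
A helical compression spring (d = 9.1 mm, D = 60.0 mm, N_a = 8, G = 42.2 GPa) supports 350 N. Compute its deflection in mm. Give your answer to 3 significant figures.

16.7 mm

k = Gd⁴/(8D³N_a) = (42.2×10³)(9.1⁴)/(8·60.0³·8) = 20.934 N/mm
δ = F/k = 350 / 20.934 = 16.72 mm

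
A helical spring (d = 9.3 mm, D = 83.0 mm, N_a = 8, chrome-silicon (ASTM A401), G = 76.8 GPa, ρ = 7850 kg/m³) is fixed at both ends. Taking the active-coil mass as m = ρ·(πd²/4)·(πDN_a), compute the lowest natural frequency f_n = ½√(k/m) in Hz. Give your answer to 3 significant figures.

59.4 Hz

k = Gd⁴/(8D³N_a) = (76.8×10³)(9.3⁴)/(8·83.0³·8) = 15.699 N/mm = 15699 N/m
Wire length L = πDN_a = π·83.0·8 = 2086 mm
m = ρ·(πd²/4)·L = 7850 × 67.929×10⁻⁶ m² × 2.086 m = 1.1124 kg
f_n = ½√(k/m) = 0.5·√(15699/1.1124) = 0.5·√(14114) = 59.4 Hz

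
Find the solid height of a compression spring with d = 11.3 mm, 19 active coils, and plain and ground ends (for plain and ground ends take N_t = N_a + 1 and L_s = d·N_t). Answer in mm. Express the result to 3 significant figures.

226 mm

plain and ground ends: N_t = N_a + 1 = 19 + 1 = 20
L_s = d·N_t = 11.3 × 20 = 226 mm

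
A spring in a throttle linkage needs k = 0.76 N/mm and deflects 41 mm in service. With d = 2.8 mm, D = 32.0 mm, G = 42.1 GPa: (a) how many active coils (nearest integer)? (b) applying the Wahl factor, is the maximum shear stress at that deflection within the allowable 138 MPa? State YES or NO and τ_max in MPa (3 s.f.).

(a) 13 coils; (b) YES, τ_max = 130 MPa

N_a = Gd⁴/(8D³k) = (42.1×10³)(2.8⁴)/(8·32.0³·0.76) = 12.99 → N_a = 13
Actual rate k = Gd⁴/(8D³·13) = 0.75933 N/mm
Working load F = kδ = 0.75933·41 = 31.133 N
C = 32.0/2.8 = 11.4286; K_W = (4C−1)/(4C−4)+0.615/C = 1.1257
τ_max = K_W·8FD/(πd³) = 1.1257·115.57 = 130.1 MPa
τ_max ≤ 138 MPa → acceptable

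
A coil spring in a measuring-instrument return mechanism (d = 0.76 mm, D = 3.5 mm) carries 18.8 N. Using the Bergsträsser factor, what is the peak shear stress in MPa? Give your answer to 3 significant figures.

505 MPa

Spring index C = D/d = 3.5/0.76 = 4.6053
K_B = (4C+2)/(4C−3) = 20.421/15.421 = 1.3242
τ₀ = 8FD/(πd³) = 8·18.8·3.5/(π·0.76³) = 526.4/1.3791 = 381.7 MPa
τ_max = K·τ₀ = 1.3242 × 381.7 = 505.46 MPa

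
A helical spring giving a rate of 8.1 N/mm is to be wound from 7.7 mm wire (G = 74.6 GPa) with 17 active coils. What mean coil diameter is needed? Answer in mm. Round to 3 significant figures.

62.0 mm

D = (Gd⁴/(8N_a·k))^(1/3) = (74.6×10³·7.7⁴/(8·17·8.1))^(1/3)
  = (238055)^(1/3) = 61.9763 mm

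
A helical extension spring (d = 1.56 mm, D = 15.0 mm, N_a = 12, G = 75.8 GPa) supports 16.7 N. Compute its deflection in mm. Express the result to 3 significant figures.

12.1 mm

k = Gd⁴/(8D³N_a) = (75.8×10³)(1.56⁴)/(8·15.0³·12) = 1.3856 N/mm
δ = F/k = 16.7 / 1.3856 = 12.053 mm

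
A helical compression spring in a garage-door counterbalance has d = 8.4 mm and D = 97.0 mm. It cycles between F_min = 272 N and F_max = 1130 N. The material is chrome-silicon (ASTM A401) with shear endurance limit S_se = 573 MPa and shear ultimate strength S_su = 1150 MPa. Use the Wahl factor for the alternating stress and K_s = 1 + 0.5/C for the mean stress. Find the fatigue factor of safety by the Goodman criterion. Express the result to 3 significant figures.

1.62

C = D/d = 97.0/8.4 = 11.5476; K_W = (4C−1)/(4C−4)+0.615/C = 1.1244; K_s = 1+0.5/C = 1.0433
F_a = (F_max−F_min)/2 = 429 N; F_m = (F_max+F_min)/2 = 701 N
τ_a = K_W·8F_aD/(πd³) = 1.1244 × 178.79 = 201.02 MPa
τ_m = K_s·8F_mD/(πd³) = 1.0433 × 292.14 = 304.79 MPa
Goodman: 1/n_f = τ_a/S_se + τ_m/S_su = 201.02/573 + 304.79/1150 = 0.35082 + 0.26503 = 0.61585
n_f = 1/0.61585 = 1.624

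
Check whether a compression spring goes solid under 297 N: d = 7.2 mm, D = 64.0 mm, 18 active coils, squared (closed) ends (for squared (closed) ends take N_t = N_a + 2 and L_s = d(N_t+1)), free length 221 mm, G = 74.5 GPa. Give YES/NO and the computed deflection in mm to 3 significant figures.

NO, δ = 56.0 mm

k = Gd⁴/(8D³N_a) = (74.5×10³)(7.2⁴)/(8·64.0³·18) = 5.3038 N/mm
N_t = 20; L_s = 7.2·21 = 151.2 mm; δ_solid = L₀ − L_s = 221 − 151.2 = 69.8 mm
δ = F/k = 297/5.3038 = 55.998 mm
δ < δ_solid → spring does not go solid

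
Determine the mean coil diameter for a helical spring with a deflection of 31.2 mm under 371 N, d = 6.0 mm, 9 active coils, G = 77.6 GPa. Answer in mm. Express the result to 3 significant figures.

49.0 mm

Required rate k = F/δ = 371/31.2 = 11.891 N/mm
D = (Gd⁴/(8N_a·k))^(1/3) = (77.6×10³·6.0⁴/(8·9·11.891))^(1/3)
  = (117467)^(1/3) = 48.9747 mm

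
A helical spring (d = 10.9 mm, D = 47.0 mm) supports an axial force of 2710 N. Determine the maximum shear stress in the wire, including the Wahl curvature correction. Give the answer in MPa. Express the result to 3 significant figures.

343 MPa

Spring index C = D/d = 47.0/10.9 = 4.3119
K_W = (4C−1)/(4C−4) + 0.615/C = 16.248/13.248 + 0.1426 = 1.3691
τ₀ = 8FD/(πd³) = 8·2710·47.0/(π·10.9³) = 1.01896e+06/4068.5 = 250.45 MPa
τ_max = K·τ₀ = 1.3691 × 250.45 = 342.89 MPa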